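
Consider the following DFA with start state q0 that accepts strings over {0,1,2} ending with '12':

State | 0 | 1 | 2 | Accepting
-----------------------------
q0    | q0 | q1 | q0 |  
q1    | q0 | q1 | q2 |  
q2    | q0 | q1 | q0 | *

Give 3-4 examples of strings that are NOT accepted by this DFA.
Any strings that end in a non-accepting state work; for example:
"101": q0 → q1 → q0 → q1; q1 is not accepting → rejected
"201": q0 → q0 → q0 → q1; q1 is not accepting → rejected
"210": q0 → q0 → q1 → q0; q0 is not accepting → rejected
"1001": q0 → q1 → q0 → q0 → q1; q1 is not accepting → rejected

Final answer: "101", "201", "210", "1001"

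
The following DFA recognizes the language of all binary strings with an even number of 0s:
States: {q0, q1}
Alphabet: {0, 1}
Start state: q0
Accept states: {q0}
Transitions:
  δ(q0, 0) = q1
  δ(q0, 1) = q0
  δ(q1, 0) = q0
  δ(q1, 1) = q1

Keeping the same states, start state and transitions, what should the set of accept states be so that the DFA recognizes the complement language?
The DFA is complete (every state has a transition on every symbol), so the complement
is recognized by the same DFA with accepting and non-accepting states swapped.
Original accept states: {q0}
Complement accept states = All states - Original accept states
= {q0, q1} - {q0}
= {q1}
Complement language: strings with an ODD number of 0s

Final answer: {q1}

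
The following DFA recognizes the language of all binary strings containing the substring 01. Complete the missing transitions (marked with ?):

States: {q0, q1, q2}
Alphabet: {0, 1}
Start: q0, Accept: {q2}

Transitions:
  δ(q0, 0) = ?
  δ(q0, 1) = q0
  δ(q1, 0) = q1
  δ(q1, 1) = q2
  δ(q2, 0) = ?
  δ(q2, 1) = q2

What each state remembers (consistent with the given transitions and accept states):
  q0: 01 not seen yet and the last symbol was not 0
  q1: 01 not seen yet and the last symbol was 0
  q2: the substring 01 has already been seen
Filling in the missing entries:
  δ(q0, 0): in q0 (01 not seen yet and the last symbol was not 0), after reading 0 we have: 01 not seen yet and the last symbol was 0 → q1
  δ(q2, 0): in q2 (the substring 01 has already been seen), after reading 0 we have: the substring 01 has already been seen → q2

Final answer: δ(q0, 0) = q1; δ(q2, 0) = q2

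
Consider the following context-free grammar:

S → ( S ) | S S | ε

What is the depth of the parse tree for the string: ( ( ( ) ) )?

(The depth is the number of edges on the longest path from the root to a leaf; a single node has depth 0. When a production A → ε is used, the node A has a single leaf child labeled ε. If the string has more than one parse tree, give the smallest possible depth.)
The string is 3 nested pairs. The shallowest parse tree applies S → ( S ) 3 times (one node per nested pair, each a child of the previous) and then S → ε in the middle.
S nodes at depths 0..3, ε leaf at depth 4; parentheses leaves are at depths 1..3.
(Using S → S S with an S → ε child anywhere only adds levels, so it cannot give a shallower tree.)
Depth = 4.

Final answer: 4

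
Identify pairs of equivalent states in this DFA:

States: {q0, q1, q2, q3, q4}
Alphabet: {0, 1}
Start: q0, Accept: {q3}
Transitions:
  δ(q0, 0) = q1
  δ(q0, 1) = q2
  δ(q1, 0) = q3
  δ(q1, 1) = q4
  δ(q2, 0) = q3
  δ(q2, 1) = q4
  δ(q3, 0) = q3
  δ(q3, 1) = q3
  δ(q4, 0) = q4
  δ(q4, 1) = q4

Using the table-filling algorithm:
Round 0 – mark pairs where exactly one state is accepting: (q0,q3), (q1,q3), (q2,q3), (q3,q4)
Round 1 – newly marked: (q0,q1) [on 0: q1 vs q3, already marked]; (q0,q2) [on 0: q1 vs q3, already marked]; (q1,q4) [on 0: q3 vs q4, already marked]; (q2,q4) [on 0: q3 vs q4, already marked]
Round 2 – newly marked: (q0,q4) [on 0: q1 vs q4, already marked]
No further pairs can be marked.
(q1, q2) unmarked: δ(q1,0)=q3, δ(q2,0)=q3; δ(q1,1)=q4, δ(q2,1)=q4 → equivalent
Equivalent pairs: (q1, q2)

Final answer: Equivalent pairs: (q1, q2)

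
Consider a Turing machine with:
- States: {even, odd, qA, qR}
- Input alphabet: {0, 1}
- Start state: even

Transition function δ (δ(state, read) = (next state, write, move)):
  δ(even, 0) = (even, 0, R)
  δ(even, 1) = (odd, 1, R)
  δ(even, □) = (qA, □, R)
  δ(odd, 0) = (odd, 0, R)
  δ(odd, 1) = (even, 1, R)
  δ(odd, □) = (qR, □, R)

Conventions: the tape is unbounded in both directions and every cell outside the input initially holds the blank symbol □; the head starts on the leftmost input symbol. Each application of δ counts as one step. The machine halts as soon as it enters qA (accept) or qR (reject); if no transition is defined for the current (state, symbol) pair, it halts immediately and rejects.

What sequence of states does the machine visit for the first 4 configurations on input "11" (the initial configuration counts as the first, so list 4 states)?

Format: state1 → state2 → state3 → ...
Step 0: [even]11 (head at position 0)
Step 1: δ(even, 1) = (odd, 1, R)  ⊢  1[odd]1 (head at position 1)
Step 2: δ(odd, 1) = (even, 1, R)  ⊢  11[even]□ (head at position 2)
Step 3: δ(even, □) = (qA, □, R)  ⊢  11□[qA]□ (head at position 3)
Reading off the states of these 4 configurations: even → odd → even → qA

Final answer: even → odd → even → qA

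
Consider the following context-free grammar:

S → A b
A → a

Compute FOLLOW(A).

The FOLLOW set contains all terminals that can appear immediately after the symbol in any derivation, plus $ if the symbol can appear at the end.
A occurs only in S → A b, where it is immediately followed by the terminal b. So FOLLOW(A) = {b}.

Final answer: {b}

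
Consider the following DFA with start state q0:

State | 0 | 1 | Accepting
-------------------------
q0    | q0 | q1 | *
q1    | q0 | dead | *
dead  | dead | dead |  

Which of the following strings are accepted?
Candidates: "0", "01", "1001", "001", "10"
"0": q0 → q0; q0 is accepting → accepted
"01": q0 → q0 → q1; q1 is accepting → accepted
"1001": q0 → q1 → q0 → q0 → q1; q1 is accepting → accepted
"001": q0 → q0 → q0 → q1; q1 is accepting → accepted
"10": q0 → q1 → q0; q0 is accepting → accepted

Final answer: "0", "01", "1001", "001", "10"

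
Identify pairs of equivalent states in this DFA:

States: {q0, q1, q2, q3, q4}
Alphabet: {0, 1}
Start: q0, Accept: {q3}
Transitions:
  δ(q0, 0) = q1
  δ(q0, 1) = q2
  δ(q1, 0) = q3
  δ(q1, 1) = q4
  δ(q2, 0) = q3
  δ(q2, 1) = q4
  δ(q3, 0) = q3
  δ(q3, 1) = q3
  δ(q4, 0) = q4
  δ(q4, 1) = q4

Using the table-filling algorithm:
Round 0 – mark pairs where exactly one state is accepting: (q0,q3), (q1,q3), (q2,q3), (q3,q4)
Round 1 – newly marked: (q0,q1) [on 0: q1 vs q3, already marked]; (q0,q2) [on 0: q1 vs q3, already marked]; (q1,q4) [on 0: q3 vs q4, already marked]; (q2,q4) [on 0: q3 vs q4, already marked]
Round 2 – newly marked: (q0,q4) [on 0: q1 vs q4, already marked]
No further pairs can be marked.
(q1, q2) unmarked: δ(q1,0)=q3, δ(q2,0)=q3; δ(q1,1)=q4, δ(q2,1)=q4 → equivalent
Equivalent pairs: (q1, q2)

Final answer: Equivalent pairs: (q1, q2)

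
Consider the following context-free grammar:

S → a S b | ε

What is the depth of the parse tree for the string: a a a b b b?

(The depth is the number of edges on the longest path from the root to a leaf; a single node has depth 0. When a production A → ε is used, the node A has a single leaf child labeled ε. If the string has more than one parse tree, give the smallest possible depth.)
The only parse tree applies S → a S b 3 times (once per matching a…b pair) and then S → ε.
The S nodes sit at depths 0, 1, …, 3; the innermost S (depth 3) has the single child ε at depth 4.
The terminal leaves a, b are at depths 1..3, so the longest root-to-leaf path is S → S → … → S → ε with 4 edges.
Depth = 4.

Final answer: 4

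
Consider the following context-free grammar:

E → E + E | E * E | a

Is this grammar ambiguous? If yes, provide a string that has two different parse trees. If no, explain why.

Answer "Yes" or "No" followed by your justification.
Two different leftmost derivations of a + a * a:
  (1) E ⇒ E + E ⇒ a + E ⇒ a + E * E ⇒ a + a * E ⇒ a + a * a   (tree groups a + (a * a))
  (2) E ⇒ E * E ⇒ E + E * E ⇒ a + E * E ⇒ a + a * E ⇒ a + a * a   (tree groups (a + a) * a)
Two distinct leftmost derivations = two distinct parse trees, so the grammar is ambiguous.

Final answer: Yes - the string 'a + a * a' has two distinct leftmost derivations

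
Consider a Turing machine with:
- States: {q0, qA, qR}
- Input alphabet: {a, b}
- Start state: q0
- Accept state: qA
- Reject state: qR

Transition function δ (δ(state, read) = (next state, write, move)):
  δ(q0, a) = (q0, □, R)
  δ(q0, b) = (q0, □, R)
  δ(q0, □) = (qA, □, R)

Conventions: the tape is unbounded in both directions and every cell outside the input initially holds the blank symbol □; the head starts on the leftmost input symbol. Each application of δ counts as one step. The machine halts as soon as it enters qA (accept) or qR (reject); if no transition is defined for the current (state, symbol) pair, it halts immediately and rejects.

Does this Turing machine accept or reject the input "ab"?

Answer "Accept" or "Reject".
Step 0: [q0]ab (head at position 0)
Step 1: δ(q0, a) = (q0, □, R)  ⊢  □[q0]b (head at position 1)
Step 2: δ(q0, b) = (q0, □, R)  ⊢  □□[q0]□ (head at position 2)
Step 3: δ(q0, □) = (qA, □, R)  ⊢  □□□[qA]□ (head at position 3)
The machine is in qA, so it halts and accepts.

Final answer: Accept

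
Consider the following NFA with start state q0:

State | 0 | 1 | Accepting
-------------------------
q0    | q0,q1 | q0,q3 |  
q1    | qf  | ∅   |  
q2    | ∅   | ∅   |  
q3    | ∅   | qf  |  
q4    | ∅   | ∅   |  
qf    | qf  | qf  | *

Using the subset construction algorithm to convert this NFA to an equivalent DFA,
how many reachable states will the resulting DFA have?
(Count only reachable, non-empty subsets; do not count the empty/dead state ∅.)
Start subset: {q0}
{q0}: on 0 → {q0, q1}, on 1 → {q0, q3}
{q0, q1}: on 0 → {q0, q1, qf}, on 1 → {q0, q3}
{q0, q3}: on 0 → {q0, q1}, on 1 → {q0, q3, qf}
{q0, q1, qf}: on 0 → {q0, q1, qf}, on 1 → {q0, q3, qf}
{q0, q3, qf}: on 0 → {q0, q1, qf}, on 1 → {q0, q3, qf}
Reachable non-empty subsets: {q0}, {q0, q1}, {q0, q3}, {q0, q1, qf}, {q0, q3, qf} — 5 in total.

Final answer: 5 states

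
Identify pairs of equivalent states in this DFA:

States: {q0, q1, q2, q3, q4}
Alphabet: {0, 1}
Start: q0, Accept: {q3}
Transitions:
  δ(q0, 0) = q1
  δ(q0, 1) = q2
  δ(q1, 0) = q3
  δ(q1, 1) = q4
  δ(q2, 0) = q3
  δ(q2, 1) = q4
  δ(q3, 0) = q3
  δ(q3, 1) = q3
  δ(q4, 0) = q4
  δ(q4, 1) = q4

Using the table-filling algorithm:
Round 0 – mark pairs where exactly one state is accepting: (q0,q3), (q1,q3), (q2,q3), (q3,q4)
Round 1 – newly marked: (q0,q1) [on 0: q1 vs q3, already marked]; (q0,q2) [on 0: q1 vs q3, already marked]; (q1,q4) [on 0: q3 vs q4, already marked]; (q2,q4) [on 0: q3 vs q4, already marked]
Round 2 – newly marked: (q0,q4) [on 0: q1 vs q4, already marked]
No further pairs can be marked.
(q1, q2) unmarked: δ(q1,0)=q3, δ(q2,0)=q3; δ(q1,1)=q4, δ(q2,1)=q4 → equivalent
Equivalent pairs: (q1, q2)

Final answer: Equivalent pairs: (q1, q2)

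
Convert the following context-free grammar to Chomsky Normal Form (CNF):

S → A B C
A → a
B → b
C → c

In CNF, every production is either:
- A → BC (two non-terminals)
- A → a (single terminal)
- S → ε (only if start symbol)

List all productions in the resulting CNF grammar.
The grammar has no ε-productions or unit productions to eliminate.
A → a is already in CNF (single terminal) – keep it.
B → b is already in CNF (single terminal) – keep it.
C → c is already in CNF (single terminal) – keep it.
S → A B C has 3 symbols on the right: break it into binary productions S → A X0, X0 → B C.
Resulting CNF grammar (5 productions): A → a; B → b; C → c; S → A X0; X0 → B C

Final answer: A → a; B → b; C → c; S → A X0; X0 → B C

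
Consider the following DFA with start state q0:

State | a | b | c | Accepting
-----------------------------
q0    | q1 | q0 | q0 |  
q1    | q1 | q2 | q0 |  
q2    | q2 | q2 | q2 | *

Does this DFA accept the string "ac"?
Start in q0.
Read 'a': q0 → q1
Read 'c': q1 → q0
Final state q0 is not accepting, so the string is rejected.

Final answer: No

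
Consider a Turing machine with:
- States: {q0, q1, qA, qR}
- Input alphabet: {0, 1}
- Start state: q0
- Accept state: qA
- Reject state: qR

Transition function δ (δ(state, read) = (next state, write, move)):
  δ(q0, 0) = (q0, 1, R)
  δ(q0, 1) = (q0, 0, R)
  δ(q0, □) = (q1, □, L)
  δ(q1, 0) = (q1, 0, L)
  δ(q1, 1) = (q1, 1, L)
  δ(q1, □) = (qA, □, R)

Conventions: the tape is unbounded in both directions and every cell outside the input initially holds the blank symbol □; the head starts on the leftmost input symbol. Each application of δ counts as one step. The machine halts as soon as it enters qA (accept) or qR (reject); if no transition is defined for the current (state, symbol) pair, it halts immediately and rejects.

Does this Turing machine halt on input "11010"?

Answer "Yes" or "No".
Step 0: [q0]11010 (head at position 0)
Step 1: δ(q0, 1) = (q0, 0, R)  ⊢  0[q0]1010 (head at position 1)
Step 2: δ(q0, 1) = (q0, 0, R)  ⊢  00[q0]010 (head at position 2)
Step 3: δ(q0, 0) = (q0, 1, R)  ⊢  001[q0]10 (head at position 3)
Step 4: δ(q0, 1) = (q0, 0, R)  ⊢  0010[q0]0 (head at position 4)
Step 5: δ(q0, 0) = (q0, 1, R)  ⊢  00101[q0]□ (head at position 5)
Step 6: δ(q0, □) = (q1, □, L)  ⊢  0010[q1]1□ (head at position 4)
Step 7: δ(q1, 1) = (q1, 1, L)  ⊢  001[q1]01□ (head at position 3)
Step 8: δ(q1, 0) = (q1, 0, L)  ⊢  00[q1]101□ (head at position 2)
Step 9: δ(q1, 1) = (q1, 1, L)  ⊢  0[q1]0101□ (head at position 1)
Step 10: δ(q1, 0) = (q1, 0, L)  ⊢  [q1]00101□ (head at position 0)
Step 11: δ(q1, 0) = (q1, 0, L)  ⊢  [q1]□00101□ (head at position -1)
Step 12: δ(q1, □) = (qA, □, R)  ⊢  □[qA]00101□ (head at position 0)
The machine is in qA, so it halts and accepts.
It halts after 12 steps.

Final answer: Yes - halts after 12 steps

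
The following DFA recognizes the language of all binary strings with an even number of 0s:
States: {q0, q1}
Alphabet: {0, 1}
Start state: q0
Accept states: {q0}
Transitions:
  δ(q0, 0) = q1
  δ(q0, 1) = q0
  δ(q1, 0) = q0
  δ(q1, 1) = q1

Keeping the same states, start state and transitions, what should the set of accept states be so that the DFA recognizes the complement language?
The DFA is complete (every state has a transition on every symbol), so the complement
is recognized by the same DFA with accepting and non-accepting states swapped.
Original accept states: {q0}
Complement accept states = All states - Original accept states
= {q0, q1} - {q0}
= {q1}
Complement language: strings with an ODD number of 0s

Final answer: {q1}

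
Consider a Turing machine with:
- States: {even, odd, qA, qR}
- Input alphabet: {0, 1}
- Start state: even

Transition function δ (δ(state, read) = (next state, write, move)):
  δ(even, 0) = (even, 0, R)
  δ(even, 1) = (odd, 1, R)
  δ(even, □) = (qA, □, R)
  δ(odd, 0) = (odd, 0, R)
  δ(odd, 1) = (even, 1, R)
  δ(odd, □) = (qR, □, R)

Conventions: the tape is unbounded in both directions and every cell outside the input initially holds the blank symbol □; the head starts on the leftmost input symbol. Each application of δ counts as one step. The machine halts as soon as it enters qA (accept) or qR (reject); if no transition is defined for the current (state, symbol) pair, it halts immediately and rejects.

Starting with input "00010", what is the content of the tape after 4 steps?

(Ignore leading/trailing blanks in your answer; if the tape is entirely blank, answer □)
Step 0: [even]00010 (head at position 0)
Step 1: δ(even, 0) = (even, 0, R)  ⊢  0[even]0010 (head at position 1)
Step 2: δ(even, 0) = (even, 0, R)  ⊢  00[even]010 (head at position 2)
Step 3: δ(even, 0) = (even, 0, R)  ⊢  000[even]10 (head at position 3)
Step 4: δ(even, 1) = (odd, 1, R)  ⊢  0001[odd]0 (head at position 4)
Tape after 4 steps (ignoring surrounding blanks): 00010

Final answer: Tape: 00010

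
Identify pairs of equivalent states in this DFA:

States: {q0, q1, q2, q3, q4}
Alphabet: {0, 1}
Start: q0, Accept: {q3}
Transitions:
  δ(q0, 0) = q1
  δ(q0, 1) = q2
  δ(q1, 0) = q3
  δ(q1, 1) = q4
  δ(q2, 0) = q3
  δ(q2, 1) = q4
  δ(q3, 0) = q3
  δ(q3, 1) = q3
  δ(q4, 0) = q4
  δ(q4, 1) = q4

Using the table-filling algorithm:
Round 0 – mark pairs where exactly one state is accepting: (q0,q3), (q1,q3), (q2,q3), (q3,q4)
Round 1 – newly marked: (q0,q1) [on 0: q1 vs q3, already marked]; (q0,q2) [on 0: q1 vs q3, already marked]; (q1,q4) [on 0: q3 vs q4, already marked]; (q2,q4) [on 0: q3 vs q4, already marked]
Round 2 – newly marked: (q0,q4) [on 0: q1 vs q4, already marked]
No further pairs can be marked.
(q1, q2) unmarked: δ(q1,0)=q3, δ(q2,0)=q3; δ(q1,1)=q4, δ(q2,1)=q4 → equivalent
Equivalent pairs: (q1, q2)

Final answer: Equivalent pairs: (q1, q2)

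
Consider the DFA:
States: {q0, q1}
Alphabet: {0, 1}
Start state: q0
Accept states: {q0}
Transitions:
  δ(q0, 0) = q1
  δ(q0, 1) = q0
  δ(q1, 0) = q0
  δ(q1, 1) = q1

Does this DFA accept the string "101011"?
Processing string "101011":
  q0 --1--> q0
  q0 --0--> q1
  q1 --1--> q1
  q1 --0--> q0
  q0 --1--> q0
  q0 --1--> q0
Final state: q0
Accept states: {q0}
q0 is an accept state, so the string is accepted.

Final answer: Yes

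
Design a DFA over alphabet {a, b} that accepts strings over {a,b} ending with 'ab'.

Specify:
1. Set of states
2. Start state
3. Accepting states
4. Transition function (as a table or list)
One valid DFA (any DFA recognizing the same language is acceptable):
States: {q0, q1, q2}
Start: q0
Accepting: {q2}
Transitions (accepting states marked with *):
State | a | b | Accepting
-------------------------
q0    | q1 | q0 |  
q1    | q1 | q2 |  
q2    | q1 | q0 | *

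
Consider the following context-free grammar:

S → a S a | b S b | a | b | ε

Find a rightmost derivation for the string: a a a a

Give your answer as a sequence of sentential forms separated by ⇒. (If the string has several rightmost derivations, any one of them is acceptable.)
Start with S.
Step 1: the rightmost non-terminal is S; apply S → a S a:  a S a
Step 2: the rightmost non-terminal is S; apply S → a S a:  a a S a a
Step 3: the rightmost non-terminal is S; apply S → ε:  a a a a

Final answer: S ⇒ a S a ⇒ a a S a a ⇒ a a a a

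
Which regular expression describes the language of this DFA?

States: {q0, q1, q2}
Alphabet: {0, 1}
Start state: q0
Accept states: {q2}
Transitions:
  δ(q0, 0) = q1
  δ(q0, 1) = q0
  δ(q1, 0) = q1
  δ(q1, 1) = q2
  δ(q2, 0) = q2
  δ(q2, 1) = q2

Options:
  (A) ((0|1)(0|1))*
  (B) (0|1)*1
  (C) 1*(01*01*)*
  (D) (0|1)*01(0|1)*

Testing sample strings against the DFA:
  '11' -> rejected
  '00' -> rejected
  '011' -> accepted
  '00010' -> accepted
Checking each option for a counterexample:
  (A) ((0|1)(0|1))*: ε is rejected by the DFA but matches the regex → eliminated
  (B) (0|1)*1: '1' is rejected by the DFA but matches the regex → eliminated
  (C) 1*(01*01*)*: ε is rejected by the DFA but matches the regex → eliminated
  (D) (0|1)*01(0|1)*: agrees with the DFA on all strings of length ≤ 4
Only (D) (0|1)*01(0|1)* is consistent with the DFA.

Final answer: (D) (0|1)*01(0|1)*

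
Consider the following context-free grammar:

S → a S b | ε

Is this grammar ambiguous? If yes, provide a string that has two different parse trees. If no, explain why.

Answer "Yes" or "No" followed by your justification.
At every step exactly one production applies: if the remaining string to generate is non-empty it starts with a and ends with b, forcing S → a S b; if it is empty, S → ε is forced. Hence each string a^n b^n has exactly one derivation (S → a S b applied n times, then S → ε) and one parse tree.

Final answer: No - the grammar is unambiguous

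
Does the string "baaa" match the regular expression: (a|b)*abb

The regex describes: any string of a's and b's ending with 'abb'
No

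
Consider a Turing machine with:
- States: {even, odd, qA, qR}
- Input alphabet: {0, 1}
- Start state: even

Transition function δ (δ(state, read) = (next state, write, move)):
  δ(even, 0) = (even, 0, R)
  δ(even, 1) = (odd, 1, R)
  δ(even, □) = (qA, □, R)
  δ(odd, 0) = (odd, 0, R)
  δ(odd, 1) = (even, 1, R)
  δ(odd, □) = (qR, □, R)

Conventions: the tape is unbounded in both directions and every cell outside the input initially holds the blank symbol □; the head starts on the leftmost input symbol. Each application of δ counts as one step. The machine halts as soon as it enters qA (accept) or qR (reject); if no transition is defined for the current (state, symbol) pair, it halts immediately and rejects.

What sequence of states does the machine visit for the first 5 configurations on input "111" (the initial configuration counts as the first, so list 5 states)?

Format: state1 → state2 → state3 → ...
Step 0: [even]111 (head at position 0)
Step 1: δ(even, 1) = (odd, 1, R)  ⊢  1[odd]11 (head at position 1)
Step 2: δ(odd, 1) = (even, 1, R)  ⊢  11[even]1 (head at position 2)
Step 3: δ(even, 1) = (odd, 1, R)  ⊢  111[odd]□ (head at position 3)
Step 4: δ(odd, □) = (qR, □, R)  ⊢  111□[qR]□ (head at position 4)
Reading off the states of these 5 configurations: even → odd → even → odd → qR

Final answer: even → odd → even → odd → qR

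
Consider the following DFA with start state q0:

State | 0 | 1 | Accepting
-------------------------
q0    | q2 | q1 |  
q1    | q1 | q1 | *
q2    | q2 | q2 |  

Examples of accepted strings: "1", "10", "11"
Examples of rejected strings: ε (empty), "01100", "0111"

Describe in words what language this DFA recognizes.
non-empty binary strings starting with 1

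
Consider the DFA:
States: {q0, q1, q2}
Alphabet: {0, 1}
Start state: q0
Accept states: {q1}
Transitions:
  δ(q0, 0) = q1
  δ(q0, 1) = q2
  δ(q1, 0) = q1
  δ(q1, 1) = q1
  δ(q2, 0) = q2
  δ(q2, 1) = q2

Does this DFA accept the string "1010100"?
Processing string "1010100":
  q0 --1--> q2
  q2 --0--> q2
  q2 --1--> q2
  q2 --0--> q2
  q2 --1--> q2
  q2 --0--> q2
  q2 --0--> q2
Final state: q2
Accept states: {q1}
q2 is not an accept state, so the string is rejected.

Final answer: No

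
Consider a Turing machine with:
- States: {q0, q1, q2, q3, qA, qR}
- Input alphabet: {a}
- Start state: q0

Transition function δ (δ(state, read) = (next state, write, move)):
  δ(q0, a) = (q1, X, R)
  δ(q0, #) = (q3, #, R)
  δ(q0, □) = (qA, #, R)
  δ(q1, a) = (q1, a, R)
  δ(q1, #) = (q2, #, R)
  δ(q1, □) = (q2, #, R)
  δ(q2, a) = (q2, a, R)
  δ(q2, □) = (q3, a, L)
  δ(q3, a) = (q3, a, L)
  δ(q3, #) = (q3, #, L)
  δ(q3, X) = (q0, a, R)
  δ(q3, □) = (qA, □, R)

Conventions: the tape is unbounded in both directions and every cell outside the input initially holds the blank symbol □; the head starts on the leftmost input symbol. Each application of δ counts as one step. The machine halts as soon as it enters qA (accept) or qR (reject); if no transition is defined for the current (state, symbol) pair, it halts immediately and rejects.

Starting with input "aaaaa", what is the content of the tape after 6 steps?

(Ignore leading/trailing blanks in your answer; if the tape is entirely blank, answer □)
Step 0: [q0]aaaaa (head at position 0)
Step 1: δ(q0, a) = (q1, X, R)  ⊢  X[q1]aaaa (head at position 1)
Step 2: δ(q1, a) = (q1, a, R)  ⊢  Xa[q1]aaa (head at position 2)
Step 3: δ(q1, a) = (q1, a, R)  ⊢  Xaa[q1]aa (head at position 3)
Step 4: δ(q1, a) = (q1, a, R)  ⊢  Xaaa[q1]a (head at position 4)
Step 5: δ(q1, a) = (q1, a, R)  ⊢  Xaaaa[q1]□ (head at position 5)
Step 6: δ(q1, □) = (q2, #, R)  ⊢  Xaaaa#[q2]□ (head at position 6)
Tape after 6 steps (ignoring surrounding blanks): Xaaaa#

Final answer: Tape: Xaaaa#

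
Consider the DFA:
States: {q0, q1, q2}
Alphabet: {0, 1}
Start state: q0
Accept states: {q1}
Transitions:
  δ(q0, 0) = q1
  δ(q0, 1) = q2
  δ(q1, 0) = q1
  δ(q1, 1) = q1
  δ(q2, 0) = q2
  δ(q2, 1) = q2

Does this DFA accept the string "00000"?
Processing string "00000":
  q0 --0--> q1
  q1 --0--> q1
  q1 --0--> q1
  q1 --0--> q1
  q1 --0--> q1
Final state: q1
Accept states: {q1}
q1 is an accept state, so the string is accepted.

Final answer: Yes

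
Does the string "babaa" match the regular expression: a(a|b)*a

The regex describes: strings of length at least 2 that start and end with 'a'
No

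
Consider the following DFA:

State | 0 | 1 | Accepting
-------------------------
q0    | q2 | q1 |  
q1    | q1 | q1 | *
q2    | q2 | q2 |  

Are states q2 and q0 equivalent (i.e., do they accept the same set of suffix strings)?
Try the suffix "1".
From q2: q2 → q2 — not accepting.
From q0: q0 → q1 — accepting.
The two states disagree on this suffix, so they are not equivalent.

Final answer: No. Distinguishing string: "1" - accepted from q0 but not from q2.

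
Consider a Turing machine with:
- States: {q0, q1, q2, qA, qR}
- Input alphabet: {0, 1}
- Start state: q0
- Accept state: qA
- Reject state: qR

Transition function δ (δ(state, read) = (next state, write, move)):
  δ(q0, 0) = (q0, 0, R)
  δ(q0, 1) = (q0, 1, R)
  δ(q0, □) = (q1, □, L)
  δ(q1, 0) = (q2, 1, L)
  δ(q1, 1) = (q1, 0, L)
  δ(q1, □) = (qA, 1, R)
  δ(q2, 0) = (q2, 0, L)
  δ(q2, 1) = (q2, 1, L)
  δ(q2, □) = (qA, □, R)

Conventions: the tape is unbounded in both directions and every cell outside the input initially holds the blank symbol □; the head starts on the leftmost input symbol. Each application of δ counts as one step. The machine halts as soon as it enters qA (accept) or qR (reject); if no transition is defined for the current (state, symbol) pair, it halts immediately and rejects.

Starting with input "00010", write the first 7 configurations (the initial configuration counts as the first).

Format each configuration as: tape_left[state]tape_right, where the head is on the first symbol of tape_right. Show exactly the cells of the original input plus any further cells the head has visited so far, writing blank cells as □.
Step 0: [q0]00010 (head at position 0)
Step 1: δ(q0, 0) = (q0, 0, R)  ⊢  0[q0]0010 (head at position 1)
Step 2: δ(q0, 0) = (q0, 0, R)  ⊢  00[q0]010 (head at position 2)
Step 3: δ(q0, 0) = (q0, 0, R)  ⊢  000[q0]10 (head at position 3)
Step 4: δ(q0, 1) = (q0, 1, R)  ⊢  0001[q0]0 (head at position 4)
Step 5: δ(q0, 0) = (q0, 0, R)  ⊢  00010[q0]□ (head at position 5)
Step 6: δ(q0, □) = (q1, □, L)  ⊢  0001[q1]0□ (head at position 4)

Final answer: [q0]00010 ⊢ 0[q0]0010 ⊢ 00[q0]010 ⊢ 000[q0]10 ⊢ 0001[q0]0 ⊢ 00010[q0]□ ⊢ 0001[q1]0□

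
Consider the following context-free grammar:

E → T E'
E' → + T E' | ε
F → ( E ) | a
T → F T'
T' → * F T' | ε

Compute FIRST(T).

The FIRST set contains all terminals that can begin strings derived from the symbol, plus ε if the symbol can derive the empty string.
FIRST(F): F → ( E ) contributes '(' and F → a contributes 'a', so FIRST(F) = {(, a}. F is not nullable.
FIRST(T): T → F T' begins with F, and F is not nullable, so FIRST(T) = FIRST(F) = {(, a}.

Final answer: {(, a}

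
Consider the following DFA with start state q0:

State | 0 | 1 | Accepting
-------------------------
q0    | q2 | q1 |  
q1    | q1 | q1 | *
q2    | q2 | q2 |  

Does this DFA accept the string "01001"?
Start in q0.
Read '0': q0 → q2
Read '1': q2 → q2
Read '0': q2 → q2
Read '0': q2 → q2
Read '1': q2 → q2
Final state q2 is not accepting, so the string is rejected.

Final answer: No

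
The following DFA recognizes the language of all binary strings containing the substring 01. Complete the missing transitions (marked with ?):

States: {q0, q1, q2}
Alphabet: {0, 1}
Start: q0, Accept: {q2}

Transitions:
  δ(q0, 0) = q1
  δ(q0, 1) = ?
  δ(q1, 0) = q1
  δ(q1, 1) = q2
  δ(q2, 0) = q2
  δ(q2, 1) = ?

What each state remembers (consistent with the given transitions and accept states):
  q0: 01 not seen yet and the last symbol was not 0
  q1: 01 not seen yet and the last symbol was 0
  q2: the substring 01 has already been seen
Filling in the missing entries:
  δ(q0, 1): in q0 (01 not seen yet and the last symbol was not 0), after reading 1 we have: 01 not seen yet and the last symbol was not 0 → q0
  δ(q2, 1): in q2 (the substring 01 has already been seen), after reading 1 we have: the substring 01 has already been seen → q2

Final answer: δ(q0, 1) = q0; δ(q2, 1) = q2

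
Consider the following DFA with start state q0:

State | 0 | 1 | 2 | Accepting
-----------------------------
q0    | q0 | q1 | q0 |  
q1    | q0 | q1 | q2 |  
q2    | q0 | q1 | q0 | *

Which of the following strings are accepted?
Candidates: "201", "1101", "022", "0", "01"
"201": q0 → q0 → q0 → q1; q1 is not accepting → rejected
"1101": q0 → q1 → q1 → q0 → q1; q1 is not accepting → rejected
"022": q0 → q0 → q0 → q0; q0 is not accepting → rejected
"0": q0 → q0; q0 is not accepting → rejected
"01": q0 → q0 → q1; q1 is not accepting → rejected

Final answer: None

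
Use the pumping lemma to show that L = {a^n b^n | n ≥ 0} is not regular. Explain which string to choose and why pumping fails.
Language: L = {a^n b^n | n ≥ 0} (equal numbers of a's followed by b's)
Step 1: Assume for contradiction that L is regular, with pumping length p.
Step 2: Choose s = a^p b^p. Then s ∈ L (it has p a's followed by p b's) and |s| ≥ p.
Step 3: Consider any decomposition s = xyz with |xy| ≤ p and |y| > 0. Since |xy| ≤ p and the first p symbols of s are all a's, y = a^k for some k with 1 ≤ k ≤ p.
Step 4: Pumping up (i = 2): xy²z = a^(p+k) b^p, which has more a's than b's, so xy²z ∉ L.
This contradicts the pumping lemma, so L is not regular.

Final answer: Choose s = a^p b^p. Since |xy| ≤ p, y = a^k with k ≥ 1. Then xy²z = a^(p+k) b^p ∉ L.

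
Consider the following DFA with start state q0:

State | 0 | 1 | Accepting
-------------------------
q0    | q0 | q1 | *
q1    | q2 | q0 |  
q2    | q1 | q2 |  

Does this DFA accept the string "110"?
Start in q0.
Read '1': q0 → q1
Read '1': q1 → q0
Read '0': q0 → q0
Final state q0 is accepting, so the string is accepted.

Final answer: Yes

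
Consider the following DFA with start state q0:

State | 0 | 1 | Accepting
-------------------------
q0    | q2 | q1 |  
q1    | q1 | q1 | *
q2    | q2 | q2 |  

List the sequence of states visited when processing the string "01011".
q0 → q2 → q2 → q2 → q2 → q2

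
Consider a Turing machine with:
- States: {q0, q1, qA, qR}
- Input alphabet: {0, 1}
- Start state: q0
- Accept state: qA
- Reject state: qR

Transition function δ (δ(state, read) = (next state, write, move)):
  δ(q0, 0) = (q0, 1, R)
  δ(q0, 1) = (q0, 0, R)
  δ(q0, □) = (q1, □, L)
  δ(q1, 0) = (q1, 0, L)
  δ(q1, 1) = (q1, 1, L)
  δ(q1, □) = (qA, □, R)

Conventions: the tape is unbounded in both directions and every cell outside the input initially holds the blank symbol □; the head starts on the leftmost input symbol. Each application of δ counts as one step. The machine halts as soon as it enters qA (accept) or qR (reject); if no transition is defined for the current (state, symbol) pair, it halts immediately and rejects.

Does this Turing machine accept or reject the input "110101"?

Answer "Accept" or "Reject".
Step 0: [q0]110101 (head at position 0)
Step 1: δ(q0, 1) = (q0, 0, R)  ⊢  0[q0]10101 (head at position 1)
Step 2: δ(q0, 1) = (q0, 0, R)  ⊢  00[q0]0101 (head at position 2)
Step 3: δ(q0, 0) = (q0, 1, R)  ⊢  001[q0]101 (head at position 3)
Step 4: δ(q0, 1) = (q0, 0, R)  ⊢  0010[q0]01 (head at position 4)
Step 5: δ(q0, 0) = (q0, 1, R)  ⊢  00101[q0]1 (head at position 5)
Step 6: δ(q0, 1) = (q0, 0, R)  ⊢  001010[q0]□ (head at position 6)
Step 7: δ(q0, □) = (q1, □, L)  ⊢  00101[q1]0□ (head at position 5)
Step 8: δ(q1, 0) = (q1, 0, L)  ⊢  0010[q1]10□ (head at position 4)
Step 9: δ(q1, 1) = (q1, 1, L)  ⊢  001[q1]010□ (head at position 3)
Step 10: δ(q1, 0) = (q1, 0, L)  ⊢  00[q1]1010□ (head at position 2)
Step 11: δ(q1, 1) = (q1, 1, L)  ⊢  0[q1]01010□ (head at position 1)
Step 12: δ(q1, 0) = (q1, 0, L)  ⊢  [q1]001010□ (head at position 0)
Step 13: δ(q1, 0) = (q1, 0, L)  ⊢  [q1]□001010□ (head at position -1)
Step 14: δ(q1, □) = (qA, □, R)  ⊢  □[qA]001010□ (head at position 0)
The machine is in qA, so it halts and accepts.

Final answer: Accept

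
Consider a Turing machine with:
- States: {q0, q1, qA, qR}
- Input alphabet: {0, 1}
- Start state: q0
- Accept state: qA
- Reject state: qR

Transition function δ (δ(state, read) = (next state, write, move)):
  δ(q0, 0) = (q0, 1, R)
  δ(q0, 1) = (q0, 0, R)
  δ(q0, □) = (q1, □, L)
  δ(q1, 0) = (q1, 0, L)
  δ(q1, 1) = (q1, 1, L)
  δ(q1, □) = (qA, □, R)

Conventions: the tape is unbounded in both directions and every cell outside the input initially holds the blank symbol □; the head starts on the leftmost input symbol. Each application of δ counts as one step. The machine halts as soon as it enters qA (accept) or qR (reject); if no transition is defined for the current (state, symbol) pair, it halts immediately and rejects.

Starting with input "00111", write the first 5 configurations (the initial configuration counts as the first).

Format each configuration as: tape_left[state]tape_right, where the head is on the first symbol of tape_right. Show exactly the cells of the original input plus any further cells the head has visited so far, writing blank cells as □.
Step 0: [q0]00111 (head at position 0)
Step 1: δ(q0, 0) = (q0, 1, R)  ⊢  1[q0]0111 (head at position 1)
Step 2: δ(q0, 0) = (q0, 1, R)  ⊢  11[q0]111 (head at position 2)
Step 3: δ(q0, 1) = (q0, 0, R)  ⊢  110[q0]11 (head at position 3)
Step 4: δ(q0, 1) = (q0, 0, R)  ⊢  1100[q0]1 (head at position 4)

Final answer: [q0]00111 ⊢ 1[q0]0111 ⊢ 11[q0]111 ⊢ 110[q0]11 ⊢ 1100[q0]1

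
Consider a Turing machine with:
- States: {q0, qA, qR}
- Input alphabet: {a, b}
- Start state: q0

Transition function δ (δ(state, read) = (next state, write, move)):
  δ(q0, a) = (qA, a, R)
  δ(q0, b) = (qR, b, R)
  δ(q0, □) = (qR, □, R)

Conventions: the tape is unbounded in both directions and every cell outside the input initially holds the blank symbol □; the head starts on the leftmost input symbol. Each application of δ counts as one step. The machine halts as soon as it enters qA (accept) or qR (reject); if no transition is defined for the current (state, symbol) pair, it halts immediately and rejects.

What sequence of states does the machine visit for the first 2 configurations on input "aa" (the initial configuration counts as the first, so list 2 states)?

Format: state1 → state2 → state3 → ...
Step 0: [q0]aa (head at position 0)
Step 1: δ(q0, a) = (qA, a, R)  ⊢  a[qA]a (head at position 1)
Reading off the states of these 2 configurations: q0 → qA

Final answer: q0 → qA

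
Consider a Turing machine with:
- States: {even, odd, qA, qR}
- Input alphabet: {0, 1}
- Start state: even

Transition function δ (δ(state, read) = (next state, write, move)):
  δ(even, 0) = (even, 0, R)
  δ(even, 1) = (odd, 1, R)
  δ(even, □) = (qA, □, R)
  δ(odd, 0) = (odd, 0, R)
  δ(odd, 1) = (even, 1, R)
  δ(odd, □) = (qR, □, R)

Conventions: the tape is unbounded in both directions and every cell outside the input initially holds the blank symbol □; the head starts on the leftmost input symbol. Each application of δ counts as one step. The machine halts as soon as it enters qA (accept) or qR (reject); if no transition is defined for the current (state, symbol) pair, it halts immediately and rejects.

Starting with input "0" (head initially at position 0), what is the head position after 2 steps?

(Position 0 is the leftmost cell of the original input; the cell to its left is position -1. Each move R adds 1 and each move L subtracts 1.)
Step 0: [even]0 (head at position 0)
Step 1: δ(even, 0) = (even, 0, R)  ⊢  0[even]□ (head at position 1)
Step 2: δ(even, □) = (qA, □, R)  ⊢  0□[qA]□ (head at position 2)
Head position after 2 steps: 2

Final answer: Position 2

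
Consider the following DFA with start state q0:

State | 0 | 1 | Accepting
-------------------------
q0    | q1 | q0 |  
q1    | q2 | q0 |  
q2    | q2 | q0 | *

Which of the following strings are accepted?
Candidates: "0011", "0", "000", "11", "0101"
"0011": q0 → q1 → q2 → q0 → q0; q0 is not accepting → rejected
"0": q0 → q1; q1 is not accepting → rejected
"000": q0 → q1 → q2 → q2; q2 is accepting → accepted
"11": q0 → q0 → q0; q0 is not accepting → rejected
"0101": q0 → q1 → q0 → q1 → q0; q0 is not accepting → rejected

Final answer: "000"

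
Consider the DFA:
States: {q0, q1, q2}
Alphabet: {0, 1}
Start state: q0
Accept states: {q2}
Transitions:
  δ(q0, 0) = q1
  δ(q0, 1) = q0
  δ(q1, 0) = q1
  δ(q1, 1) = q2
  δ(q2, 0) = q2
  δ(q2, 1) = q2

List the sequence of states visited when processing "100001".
Starting at q0
Read '1': q0 -> q0
Read '0': q0 -> q1
Read '0': q1 -> q1
Read '0': q1 -> q1
Read '0': q1 -> q1
Read '1': q1 -> q2

Final answer: q0 -> q0 -> q1 -> q1 -> q1 -> q1 -> q2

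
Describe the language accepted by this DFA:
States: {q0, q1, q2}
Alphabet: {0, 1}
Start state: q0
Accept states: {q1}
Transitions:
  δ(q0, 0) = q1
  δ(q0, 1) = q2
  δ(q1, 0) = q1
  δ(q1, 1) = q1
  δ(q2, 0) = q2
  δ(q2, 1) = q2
Analyzing the DFA structure:
Start state: q0
Accept states: {q1}
Interpreting what each state remembers (checking against the transitions):
  q0: nothing has been read yet
  q1: the first symbol was 0
  q2: the first symbol was 1 (trap state)
  δ(q0, 0): in q0 (nothing has been read yet), after reading 0 we have: the first symbol was 0 → q1
  δ(q0, 1): in q0 (nothing has been read yet), after reading 1 we have: the first symbol was 1 (trap state) → q2
  δ(q1, 0): in q1 (the first symbol was 0), after reading 0 we have: the first symbol was 0 → q1
  δ(q1, 1): in q1 (the first symbol was 0), after reading 1 we have: the first symbol was 0 → q1
  δ(q2, 0): in q2 (the first symbol was 1 (trap state)), after reading 0 we have: the first symbol was 1 (trap state) → q2
  δ(q2, 1): in q2 (the first symbol was 1 (trap state)), after reading 1 we have: the first symbol was 1 (trap state) → q2
A string is accepted iff it ends in {q1}, i.e. the first symbol was 0.
Language: All binary strings starting with 0

Final answer: All binary strings starting with 0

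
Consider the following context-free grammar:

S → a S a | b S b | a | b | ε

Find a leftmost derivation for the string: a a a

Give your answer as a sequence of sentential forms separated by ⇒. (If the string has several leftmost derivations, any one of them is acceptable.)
Start with S.
Step 1: the leftmost non-terminal is S; apply S → a S a:  a S a
Step 2: the leftmost non-terminal is S; apply S → a:  a a a

Final answer: S ⇒ a S a ⇒ a a a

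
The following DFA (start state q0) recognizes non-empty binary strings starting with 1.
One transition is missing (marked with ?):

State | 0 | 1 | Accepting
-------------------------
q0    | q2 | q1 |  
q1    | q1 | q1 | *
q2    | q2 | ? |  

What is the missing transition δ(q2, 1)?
q2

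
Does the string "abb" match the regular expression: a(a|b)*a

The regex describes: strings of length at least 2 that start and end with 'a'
No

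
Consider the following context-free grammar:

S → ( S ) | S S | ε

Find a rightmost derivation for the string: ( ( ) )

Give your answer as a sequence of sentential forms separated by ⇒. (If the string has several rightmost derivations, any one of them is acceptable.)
Start with S.
Step 1: the rightmost non-terminal is S; apply S → ( S ):  ( S )
Step 2: the rightmost non-terminal is S; apply S → ( S ):  ( ( S ) )
Step 3: the rightmost non-terminal is S; apply S → ε:  ( ( ) )

Final answer: S ⇒ ( S ) ⇒ ( ( S ) ) ⇒ ( ( ) )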